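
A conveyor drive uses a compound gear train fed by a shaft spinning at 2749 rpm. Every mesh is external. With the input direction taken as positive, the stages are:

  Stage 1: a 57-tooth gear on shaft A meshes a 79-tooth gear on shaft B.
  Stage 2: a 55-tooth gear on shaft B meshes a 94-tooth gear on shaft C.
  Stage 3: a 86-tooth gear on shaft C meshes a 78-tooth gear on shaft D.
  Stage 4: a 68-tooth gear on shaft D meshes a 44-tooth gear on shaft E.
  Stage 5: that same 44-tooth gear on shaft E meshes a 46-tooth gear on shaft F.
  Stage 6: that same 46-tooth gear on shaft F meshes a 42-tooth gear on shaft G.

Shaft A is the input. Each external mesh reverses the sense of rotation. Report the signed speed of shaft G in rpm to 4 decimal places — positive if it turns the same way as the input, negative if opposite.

Stage 1 [57T→79T]: ω = 2749.0000×57/79 = 1983.4557 rpm, dir flips to −; running = −1983.4557
Stage 2 [55T→94T]: ω = 1983.4557×55/94 = 1160.5326 rpm, dir flips to +; running = +1160.5326
Stage 3 [86T→78T]: ω = 1160.5326×86/78 = 1279.5616 rpm, dir flips to −; running = −1279.5616
Stage 4 [68T→44T]: ω = 1279.5616×68/44 = 1977.5042 rpm, dir flips to +; running = +1977.5042
Stage 5 [44T→46T]: ω = 1977.5042×44/46 = 1891.5258 rpm, dir flips to −; running = −1891.5258
Stage 6 [46T→42T]: ω = 1891.5258×46/42 = 2071.6711 rpm, dir flips to +; running = +2071.6711

+2071.6711 rpm (same as input, |ω| = 2071.6711 rpm)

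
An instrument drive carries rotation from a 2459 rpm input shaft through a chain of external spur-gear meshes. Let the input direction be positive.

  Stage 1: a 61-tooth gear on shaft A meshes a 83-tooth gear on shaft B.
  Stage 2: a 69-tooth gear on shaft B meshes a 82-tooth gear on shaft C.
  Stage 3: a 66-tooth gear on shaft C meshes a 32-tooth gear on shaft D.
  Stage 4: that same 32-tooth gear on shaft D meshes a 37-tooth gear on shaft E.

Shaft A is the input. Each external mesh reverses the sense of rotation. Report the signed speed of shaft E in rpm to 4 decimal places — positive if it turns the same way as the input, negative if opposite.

Stage 1 [61T→83T]: ω = 2459.0000×61/83 = 1807.2169 rpm, dir flips to −; running = −1807.2169
Stage 2 [69T→82T]: ω = 1807.2169×69/82 = 1520.7069 rpm, dir flips to +; running = +1520.7069
Stage 3 [66T→32T]: ω = 1520.7069×66/32 = 3136.4579 rpm, dir flips to −; running = −3136.4579
Stage 4 [32T→37T]: ω = 3136.4579×32/37 = 2712.6123 rpm, dir flips to +; running = +2712.6123

+2712.6123 rpm (same as input, |ω| = 2712.6123 rpm)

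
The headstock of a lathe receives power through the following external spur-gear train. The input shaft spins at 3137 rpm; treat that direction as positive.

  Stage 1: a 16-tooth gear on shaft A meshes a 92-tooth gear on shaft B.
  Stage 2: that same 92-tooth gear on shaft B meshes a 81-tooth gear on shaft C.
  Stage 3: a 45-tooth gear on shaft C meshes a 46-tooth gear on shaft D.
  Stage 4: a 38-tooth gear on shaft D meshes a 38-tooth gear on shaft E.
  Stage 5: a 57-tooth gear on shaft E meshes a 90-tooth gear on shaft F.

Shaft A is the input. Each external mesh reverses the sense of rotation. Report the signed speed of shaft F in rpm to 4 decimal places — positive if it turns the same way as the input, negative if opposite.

-383.9163 rpm (opposite to input, |ω| = 383.9163 rpm)

Stage 1 [16T→92T]: ω = 3137.0000×16/92 = 545.5652 rpm, dir flips to −; running = −545.5652
Stage 2 [92T→81T]: ω = 545.5652×92/81 = 619.6543 rpm, dir flips to +; running = +619.6543
Stage 3 [45T→46T]: ω = 619.6543×45/46 = 606.1836 rpm, dir flips to −; running = −606.1836
Stage 4 [38T→38T]: ω = 606.1836×38/38 = 606.1836 rpm, dir flips to +; running = +606.1836
Stage 5 [57T→90T]: ω = 606.1836×57/90 = 383.9163 rpm, dir flips to −; running = −383.9163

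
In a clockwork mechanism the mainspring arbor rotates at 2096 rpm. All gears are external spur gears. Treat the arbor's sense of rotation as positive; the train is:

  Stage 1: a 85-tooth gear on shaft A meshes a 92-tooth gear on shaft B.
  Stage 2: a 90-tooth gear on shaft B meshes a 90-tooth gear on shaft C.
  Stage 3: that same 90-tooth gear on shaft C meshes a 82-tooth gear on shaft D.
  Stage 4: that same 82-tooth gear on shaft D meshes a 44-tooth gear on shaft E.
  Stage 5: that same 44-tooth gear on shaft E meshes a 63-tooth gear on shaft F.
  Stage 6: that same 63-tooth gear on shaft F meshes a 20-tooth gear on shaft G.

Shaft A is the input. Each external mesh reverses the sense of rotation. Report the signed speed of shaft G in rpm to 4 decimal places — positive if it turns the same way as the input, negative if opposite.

+8714.3478 rpm (same as input, |ω| = 8714.3478 rpm)

Stage 1 [85T→92T]: ω = 2096.0000×85/92 = 1936.5217 rpm, dir flips to −; running = −1936.5217
Stage 2 [90T→90T]: ω = 1936.5217×90/90 = 1936.5217 rpm, dir flips to +; running = +1936.5217
Stage 3 [90T→82T]: ω = 1936.5217×90/82 = 2125.4507 rpm, dir flips to −; running = −2125.4507
Stage 4 [82T→44T]: ω = 2125.4507×82/44 = 3961.0672 rpm, dir flips to +; running = +3961.0672
Stage 5 [44T→63T]: ω = 3961.0672×44/63 = 2766.4596 rpm, dir flips to −; running = −2766.4596
Stage 6 [63T→20T]: ω = 2766.4596×63/20 = 8714.3478 rpm, dir flips to +; running = +8714.3478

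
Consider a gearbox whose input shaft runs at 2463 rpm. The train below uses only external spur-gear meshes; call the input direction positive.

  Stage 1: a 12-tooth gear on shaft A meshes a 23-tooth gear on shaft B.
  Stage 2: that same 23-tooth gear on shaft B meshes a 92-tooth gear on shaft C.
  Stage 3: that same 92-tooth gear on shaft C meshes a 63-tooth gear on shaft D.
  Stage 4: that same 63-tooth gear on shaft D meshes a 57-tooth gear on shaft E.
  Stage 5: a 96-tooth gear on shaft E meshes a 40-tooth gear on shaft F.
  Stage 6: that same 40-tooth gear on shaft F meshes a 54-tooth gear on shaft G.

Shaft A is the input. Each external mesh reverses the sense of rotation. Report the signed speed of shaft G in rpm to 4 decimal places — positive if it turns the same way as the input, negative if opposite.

Stage 1 [12T→23T]: ω = 2463.0000×12/23 = 1285.0435 rpm, dir flips to −; running = −1285.0435
Stage 2 [23T→92T]: ω = 1285.0435×23/92 = 321.2609 rpm, dir flips to +; running = +321.2609
Stage 3 [92T→63T]: ω = 321.2609×92/63 = 469.1429 rpm, dir flips to −; running = −469.1429
Stage 4 [63T→57T]: ω = 469.1429×63/57 = 518.5263 rpm, dir flips to +; running = +518.5263
Stage 5 [96T→40T]: ω = 518.5263×96/40 = 1244.4632 rpm, dir flips to −; running = −1244.4632
Stage 6 [40T→54T]: ω = 1244.4632×40/54 = 921.8246 rpm, dir flips to +; running = +921.8246

+921.8246 rpm (same as input, |ω| = 921.8246 rpm)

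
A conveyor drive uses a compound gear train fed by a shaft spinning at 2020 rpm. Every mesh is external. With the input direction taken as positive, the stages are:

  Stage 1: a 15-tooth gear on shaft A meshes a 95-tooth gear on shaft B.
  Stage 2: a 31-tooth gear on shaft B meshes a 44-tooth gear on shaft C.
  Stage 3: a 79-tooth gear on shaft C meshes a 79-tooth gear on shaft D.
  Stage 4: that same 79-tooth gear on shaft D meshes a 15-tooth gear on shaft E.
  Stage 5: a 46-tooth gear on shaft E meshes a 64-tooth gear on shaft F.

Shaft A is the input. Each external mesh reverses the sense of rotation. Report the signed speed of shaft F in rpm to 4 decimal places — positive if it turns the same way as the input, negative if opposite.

-850.6320 rpm (opposite to input, |ω| = 850.6320 rpm)

Stage 1 [15T→95T]: ω = 2020.0000×15/95 = 318.9474 rpm, dir flips to −; running = −318.9474
Stage 2 [31T→44T]: ω = 318.9474×31/44 = 224.7129 rpm, dir flips to +; running = +224.7129
Stage 3 [79T→79T]: ω = 224.7129×79/79 = 224.7129 rpm, dir flips to −; running = −224.7129
Stage 4 [79T→15T]: ω = 224.7129×79/15 = 1183.4880 rpm, dir flips to +; running = +1183.4880
Stage 5 [46T→64T]: ω = 1183.4880×46/64 = 850.6320 rpm, dir flips to −; running = −850.6320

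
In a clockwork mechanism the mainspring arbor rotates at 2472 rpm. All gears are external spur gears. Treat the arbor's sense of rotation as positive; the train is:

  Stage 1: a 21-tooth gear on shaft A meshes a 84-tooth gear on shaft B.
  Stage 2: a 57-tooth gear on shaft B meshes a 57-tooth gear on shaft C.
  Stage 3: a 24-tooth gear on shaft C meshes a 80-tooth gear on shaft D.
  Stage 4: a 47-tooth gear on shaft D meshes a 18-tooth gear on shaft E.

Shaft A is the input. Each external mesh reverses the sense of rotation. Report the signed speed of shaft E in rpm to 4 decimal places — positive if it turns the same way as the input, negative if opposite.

Stage 1 [21T→84T]: ω = 2472.0000×21/84 = 618.0000 rpm, dir flips to −; running = −618.0000
Stage 2 [57T→57T]: ω = 618.0000×57/57 = 618.0000 rpm, dir flips to +; running = +618.0000
Stage 3 [24T→80T]: ω = 618.0000×24/80 = 185.4000 rpm, dir flips to −; running = −185.4000
Stage 4 [47T→18T]: ω = 185.4000×47/18 = 484.1000 rpm, dir flips to +; running = +484.1000

+484.1000 rpm (same as input, |ω| = 484.1000 rpm)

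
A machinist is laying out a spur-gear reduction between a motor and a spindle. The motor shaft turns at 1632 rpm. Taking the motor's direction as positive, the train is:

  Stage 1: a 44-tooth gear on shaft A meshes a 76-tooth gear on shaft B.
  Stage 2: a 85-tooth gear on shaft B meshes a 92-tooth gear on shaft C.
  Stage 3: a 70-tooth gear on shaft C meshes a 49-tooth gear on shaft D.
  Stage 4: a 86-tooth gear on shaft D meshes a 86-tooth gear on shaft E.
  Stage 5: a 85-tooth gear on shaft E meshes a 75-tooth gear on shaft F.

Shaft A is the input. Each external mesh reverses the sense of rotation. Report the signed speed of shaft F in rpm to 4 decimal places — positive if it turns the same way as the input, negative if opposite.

Stage 1 [44T→76T]: ω = 1632.0000×44/76 = 944.8421 rpm, dir flips to −; running = −944.8421
Stage 2 [85T→92T]: ω = 944.8421×85/92 = 872.9519 rpm, dir flips to +; running = +872.9519
Stage 3 [70T→49T]: ω = 872.9519×70/49 = 1247.0742 rpm, dir flips to −; running = −1247.0742
Stage 4 [86T→86T]: ω = 1247.0742×86/86 = 1247.0742 rpm, dir flips to +; running = +1247.0742
Stage 5 [85T→75T]: ω = 1247.0742×85/75 = 1413.3508 rpm, dir flips to −; running = −1413.3508

-1413.3508 rpm (opposite to input, |ω| = 1413.3508 rpm)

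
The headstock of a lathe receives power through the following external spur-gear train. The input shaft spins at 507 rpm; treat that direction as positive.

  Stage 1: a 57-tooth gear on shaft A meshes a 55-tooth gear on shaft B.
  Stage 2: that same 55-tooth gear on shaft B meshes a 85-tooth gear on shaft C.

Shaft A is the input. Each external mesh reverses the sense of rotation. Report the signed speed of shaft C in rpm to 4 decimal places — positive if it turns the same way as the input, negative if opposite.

Stage 1 [57T→55T]: ω = 507.0000×57/55 = 525.4364 rpm, dir flips to −; running = −525.4364
Stage 2 [55T→85T]: ω = 525.4364×55/85 = 339.9882 rpm, dir flips to +; running = +339.9882

+339.9882 rpm (same as input, |ω| = 339.9882 rpm)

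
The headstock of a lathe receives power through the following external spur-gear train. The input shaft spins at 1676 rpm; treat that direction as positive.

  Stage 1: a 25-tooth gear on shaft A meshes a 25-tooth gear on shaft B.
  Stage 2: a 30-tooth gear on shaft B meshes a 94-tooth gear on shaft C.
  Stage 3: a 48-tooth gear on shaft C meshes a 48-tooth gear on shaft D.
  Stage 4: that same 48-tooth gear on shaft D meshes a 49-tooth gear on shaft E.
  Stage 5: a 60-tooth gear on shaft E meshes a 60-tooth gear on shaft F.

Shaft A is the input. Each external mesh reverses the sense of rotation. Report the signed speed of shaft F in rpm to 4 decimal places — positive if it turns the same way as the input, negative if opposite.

Stage 1 [25T→25T]: ω = 1676.0000×25/25 = 1676.0000 rpm, dir flips to −; running = −1676.0000
Stage 2 [30T→94T]: ω = 1676.0000×30/94 = 534.8936 rpm, dir flips to +; running = +534.8936
Stage 3 [48T→48T]: ω = 534.8936×48/48 = 534.8936 rpm, dir flips to −; running = −534.8936
Stage 4 [48T→49T]: ω = 534.8936×48/49 = 523.9774 rpm, dir flips to +; running = +523.9774
Stage 5 [60T→60T]: ω = 523.9774×60/60 = 523.9774 rpm, dir flips to −; running = −523.9774

-523.9774 rpm (opposite to input, |ω| = 523.9774 rpm)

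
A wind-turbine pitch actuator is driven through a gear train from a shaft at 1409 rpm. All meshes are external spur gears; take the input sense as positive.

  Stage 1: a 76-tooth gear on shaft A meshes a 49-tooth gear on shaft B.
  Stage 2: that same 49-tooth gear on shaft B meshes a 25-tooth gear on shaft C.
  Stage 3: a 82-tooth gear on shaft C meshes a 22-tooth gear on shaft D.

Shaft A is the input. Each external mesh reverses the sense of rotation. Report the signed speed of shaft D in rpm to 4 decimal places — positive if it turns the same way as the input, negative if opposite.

-15965.2509 rpm (opposite to input, |ω| = 15965.2509 rpm)

Stage 1 [76T→49T]: ω = 1409.0000×76/49 = 2185.3878 rpm, dir flips to −; running = −2185.3878
Stage 2 [49T→25T]: ω = 2185.3878×49/25 = 4283.3600 rpm, dir flips to +; running = +4283.3600
Stage 3 [82T→22T]: ω = 4283.3600×82/22 = 15965.2509 rpm, dir flips to −; running = −15965.2509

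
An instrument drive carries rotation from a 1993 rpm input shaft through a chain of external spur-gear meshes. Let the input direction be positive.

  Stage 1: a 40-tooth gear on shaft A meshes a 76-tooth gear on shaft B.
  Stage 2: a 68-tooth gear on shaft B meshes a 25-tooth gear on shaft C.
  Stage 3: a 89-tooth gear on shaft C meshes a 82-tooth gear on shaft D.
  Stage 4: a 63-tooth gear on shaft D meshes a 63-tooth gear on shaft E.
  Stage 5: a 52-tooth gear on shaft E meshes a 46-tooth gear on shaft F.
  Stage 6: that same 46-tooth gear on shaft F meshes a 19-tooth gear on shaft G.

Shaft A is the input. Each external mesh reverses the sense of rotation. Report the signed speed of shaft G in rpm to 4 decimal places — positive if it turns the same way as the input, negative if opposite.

+8475.1716 rpm (same as input, |ω| = 8475.1716 rpm)

Stage 1 [40T→76T]: ω = 1993.0000×40/76 = 1048.9474 rpm, dir flips to −; running = −1048.9474
Stage 2 [68T→25T]: ω = 1048.9474×68/25 = 2853.1368 rpm, dir flips to +; running = +2853.1368
Stage 3 [89T→82T]: ω = 2853.1368×89/82 = 3096.6973 rpm, dir flips to −; running = −3096.6973
Stage 4 [63T→63T]: ω = 3096.6973×63/63 = 3096.6973 rpm, dir flips to +; running = +3096.6973
Stage 5 [52T→46T]: ω = 3096.6973×52/46 = 3500.6143 rpm, dir flips to −; running = −3500.6143
Stage 6 [46T→19T]: ω = 3500.6143×46/19 = 8475.1716 rpm, dir flips to +; running = +8475.1716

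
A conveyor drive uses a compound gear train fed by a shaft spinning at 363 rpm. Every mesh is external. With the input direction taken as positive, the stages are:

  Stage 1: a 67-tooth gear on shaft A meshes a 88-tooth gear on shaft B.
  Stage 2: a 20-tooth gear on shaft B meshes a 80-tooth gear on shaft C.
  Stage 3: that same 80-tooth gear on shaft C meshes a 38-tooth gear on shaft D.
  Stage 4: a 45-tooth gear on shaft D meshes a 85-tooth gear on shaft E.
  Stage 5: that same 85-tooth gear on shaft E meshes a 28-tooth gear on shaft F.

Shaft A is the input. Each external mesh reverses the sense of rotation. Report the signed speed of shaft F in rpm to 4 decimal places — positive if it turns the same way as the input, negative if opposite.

Stage 1 [67T→88T]: ω = 363.0000×67/88 = 276.3750 rpm, dir flips to −; running = −276.3750
Stage 2 [20T→80T]: ω = 276.3750×20/80 = 69.0938 rpm, dir flips to +; running = +69.0938
Stage 3 [80T→38T]: ω = 69.0938×80/38 = 145.4605 rpm, dir flips to −; running = −145.4605
Stage 4 [45T→85T]: ω = 145.4605×45/85 = 77.0085 rpm, dir flips to +; running = +77.0085
Stage 5 [85T→28T]: ω = 77.0085×85/28 = 233.7758 rpm, dir flips to −; running = −233.7758

-233.7758 rpm (opposite to input, |ω| = 233.7758 rpm)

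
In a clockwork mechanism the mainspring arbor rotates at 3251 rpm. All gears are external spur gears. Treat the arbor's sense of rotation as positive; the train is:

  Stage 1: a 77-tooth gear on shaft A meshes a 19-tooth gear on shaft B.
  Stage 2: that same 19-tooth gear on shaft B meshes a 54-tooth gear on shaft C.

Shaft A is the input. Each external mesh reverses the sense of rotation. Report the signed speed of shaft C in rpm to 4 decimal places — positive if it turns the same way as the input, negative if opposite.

+4635.6852 rpm (same as input, |ω| = 4635.6852 rpm)

Stage 1 [77T→19T]: ω = 3251.0000×77/19 = 13175.1053 rpm, dir flips to −; running = −13175.1053
Stage 2 [19T→54T]: ω = 13175.1053×19/54 = 4635.6852 rpm, dir flips to +; running = +4635.6852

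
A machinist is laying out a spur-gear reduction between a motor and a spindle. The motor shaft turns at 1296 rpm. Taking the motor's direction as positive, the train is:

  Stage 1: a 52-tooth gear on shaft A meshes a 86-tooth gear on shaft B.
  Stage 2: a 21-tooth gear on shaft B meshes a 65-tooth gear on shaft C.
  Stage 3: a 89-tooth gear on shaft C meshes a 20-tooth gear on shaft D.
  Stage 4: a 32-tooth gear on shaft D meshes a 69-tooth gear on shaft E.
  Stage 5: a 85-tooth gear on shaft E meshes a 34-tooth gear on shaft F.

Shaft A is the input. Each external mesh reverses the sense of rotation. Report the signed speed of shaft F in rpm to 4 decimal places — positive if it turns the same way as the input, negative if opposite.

-1306.2212 rpm (opposite to input, |ω| = 1306.2212 rpm)

Stage 1 [52T→86T]: ω = 1296.0000×52/86 = 783.6279 rpm, dir flips to −; running = −783.6279
Stage 2 [21T→65T]: ω = 783.6279×21/65 = 253.1721 rpm, dir flips to +; running = +253.1721
Stage 3 [89T→20T]: ω = 253.1721×89/20 = 1126.6158 rpm, dir flips to −; running = −1126.6158
Stage 4 [32T→69T]: ω = 1126.6158×32/69 = 522.4885 rpm, dir flips to +; running = +522.4885
Stage 5 [85T→34T]: ω = 522.4885×85/34 = 1306.2212 rpm, dir flips to −; running = −1306.2212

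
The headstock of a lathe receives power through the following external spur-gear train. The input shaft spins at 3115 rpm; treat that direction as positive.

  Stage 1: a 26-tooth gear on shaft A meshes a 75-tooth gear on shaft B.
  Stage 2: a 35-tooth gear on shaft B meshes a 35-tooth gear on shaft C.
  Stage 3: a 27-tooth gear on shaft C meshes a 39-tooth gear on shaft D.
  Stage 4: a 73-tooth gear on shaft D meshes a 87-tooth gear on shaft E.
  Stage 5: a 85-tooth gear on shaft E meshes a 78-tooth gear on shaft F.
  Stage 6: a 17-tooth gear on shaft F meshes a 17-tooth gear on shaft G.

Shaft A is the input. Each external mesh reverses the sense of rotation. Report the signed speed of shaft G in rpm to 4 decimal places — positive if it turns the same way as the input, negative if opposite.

Stage 1 [26T→75T]: ω = 3115.0000×26/75 = 1079.8667 rpm, dir flips to −; running = −1079.8667
Stage 2 [35T→35T]: ω = 1079.8667×35/35 = 1079.8667 rpm, dir flips to +; running = +1079.8667
Stage 3 [27T→39T]: ω = 1079.8667×27/39 = 747.6000 rpm, dir flips to −; running = −747.6000
Stage 4 [73T→87T]: ω = 747.6000×73/87 = 627.2966 rpm, dir flips to +; running = +627.2966
Stage 5 [85T→78T]: ω = 627.2966×85/78 = 683.5924 rpm, dir flips to −; running = −683.5924
Stage 6 [17T→17T]: ω = 683.5924×17/17 = 683.5924 rpm, dir flips to +; running = +683.5924

+683.5924 rpm (same as input, |ω| = 683.5924 rpm)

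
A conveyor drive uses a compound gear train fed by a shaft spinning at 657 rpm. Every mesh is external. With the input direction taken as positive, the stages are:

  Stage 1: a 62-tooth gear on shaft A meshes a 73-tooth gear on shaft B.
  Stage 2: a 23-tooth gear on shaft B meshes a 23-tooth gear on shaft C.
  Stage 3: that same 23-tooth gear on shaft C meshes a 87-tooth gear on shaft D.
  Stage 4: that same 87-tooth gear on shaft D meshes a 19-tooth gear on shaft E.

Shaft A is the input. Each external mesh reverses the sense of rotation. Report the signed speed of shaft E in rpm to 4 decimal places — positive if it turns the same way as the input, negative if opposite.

Stage 1 [62T→73T]: ω = 657.0000×62/73 = 558.0000 rpm, dir flips to −; running = −558.0000
Stage 2 [23T→23T]: ω = 558.0000×23/23 = 558.0000 rpm, dir flips to +; running = +558.0000
Stage 3 [23T→87T]: ω = 558.0000×23/87 = 147.5172 rpm, dir flips to −; running = −147.5172
Stage 4 [87T→19T]: ω = 147.5172×87/19 = 675.4737 rpm, dir flips to +; running = +675.4737

+675.4737 rpm (same as input, |ω| = 675.4737 rpm)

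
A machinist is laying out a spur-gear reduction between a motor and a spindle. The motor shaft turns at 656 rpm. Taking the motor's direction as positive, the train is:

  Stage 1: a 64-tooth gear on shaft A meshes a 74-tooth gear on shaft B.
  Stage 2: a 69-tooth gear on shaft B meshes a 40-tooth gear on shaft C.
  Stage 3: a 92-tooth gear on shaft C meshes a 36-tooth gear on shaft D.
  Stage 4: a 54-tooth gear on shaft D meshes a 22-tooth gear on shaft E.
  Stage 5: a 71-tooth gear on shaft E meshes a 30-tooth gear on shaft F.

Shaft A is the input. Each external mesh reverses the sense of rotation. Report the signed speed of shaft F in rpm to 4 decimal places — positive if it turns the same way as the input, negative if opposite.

-14528.9655 rpm (opposite to input, |ω| = 14528.9655 rpm)

Stage 1 [64T→74T]: ω = 656.0000×64/74 = 567.3514 rpm, dir flips to −; running = −567.3514
Stage 2 [69T→40T]: ω = 567.3514×69/40 = 978.6811 rpm, dir flips to +; running = +978.6811
Stage 3 [92T→36T]: ω = 978.6811×92/36 = 2501.0739 rpm, dir flips to −; running = −2501.0739
Stage 4 [54T→22T]: ω = 2501.0739×54/22 = 6138.9995 rpm, dir flips to +; running = +6138.9995
Stage 5 [71T→30T]: ω = 6138.9995×71/30 = 14528.9655 rpm, dir flips to −; running = −14528.9655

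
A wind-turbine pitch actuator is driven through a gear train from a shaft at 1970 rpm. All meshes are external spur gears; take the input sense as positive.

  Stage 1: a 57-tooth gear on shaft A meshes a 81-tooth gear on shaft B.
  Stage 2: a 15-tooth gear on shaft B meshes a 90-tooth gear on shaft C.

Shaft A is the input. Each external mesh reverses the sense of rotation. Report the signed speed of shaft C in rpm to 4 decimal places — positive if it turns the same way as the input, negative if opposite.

Stage 1 [57T→81T]: ω = 1970.0000×57/81 = 1386.2963 rpm, dir flips to −; running = −1386.2963
Stage 2 [15T→90T]: ω = 1386.2963×15/90 = 231.0494 rpm, dir flips to +; running = +231.0494

+231.0494 rpm (same as input, |ω| = 231.0494 rpm)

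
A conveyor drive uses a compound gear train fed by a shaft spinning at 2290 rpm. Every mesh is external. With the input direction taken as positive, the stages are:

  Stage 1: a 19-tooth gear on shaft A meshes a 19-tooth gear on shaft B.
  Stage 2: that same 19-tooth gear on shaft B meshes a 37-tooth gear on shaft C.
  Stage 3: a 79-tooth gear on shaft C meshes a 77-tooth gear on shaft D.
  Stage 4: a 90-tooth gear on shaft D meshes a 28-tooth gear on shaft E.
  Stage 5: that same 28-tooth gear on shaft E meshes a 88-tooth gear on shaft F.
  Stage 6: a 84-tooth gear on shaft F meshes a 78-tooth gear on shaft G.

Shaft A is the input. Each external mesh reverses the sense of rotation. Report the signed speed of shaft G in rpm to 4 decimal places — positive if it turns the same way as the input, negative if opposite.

Stage 1 [19T→19T]: ω = 2290.0000×19/19 = 2290.0000 rpm, dir flips to −; running = −2290.0000
Stage 2 [19T→37T]: ω = 2290.0000×19/37 = 1175.9459 rpm, dir flips to +; running = +1175.9459
Stage 3 [79T→77T]: ω = 1175.9459×79/77 = 1206.4900 rpm, dir flips to −; running = −1206.4900
Stage 4 [90T→28T]: ω = 1206.4900×90/28 = 3878.0036 rpm, dir flips to +; running = +3878.0036
Stage 5 [28T→88T]: ω = 3878.0036×28/88 = 1233.9102 rpm, dir flips to −; running = −1233.9102
Stage 6 [84T→78T]: ω = 1233.9102×84/78 = 1328.8264 rpm, dir flips to +; running = +1328.8264

+1328.8264 rpm (same as input, |ω| = 1328.8264 rpm)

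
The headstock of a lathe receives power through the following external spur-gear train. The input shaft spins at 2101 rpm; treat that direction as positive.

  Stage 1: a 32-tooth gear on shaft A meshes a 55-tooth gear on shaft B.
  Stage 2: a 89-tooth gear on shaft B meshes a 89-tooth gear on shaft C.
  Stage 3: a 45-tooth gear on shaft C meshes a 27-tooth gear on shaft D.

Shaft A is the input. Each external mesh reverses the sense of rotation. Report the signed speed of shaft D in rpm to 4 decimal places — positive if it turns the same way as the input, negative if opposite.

Stage 1 [32T→55T]: ω = 2101.0000×32/55 = 1222.4000 rpm, dir flips to −; running = −1222.4000
Stage 2 [89T→89T]: ω = 1222.4000×89/89 = 1222.4000 rpm, dir flips to +; running = +1222.4000
Stage 3 [45T→27T]: ω = 1222.4000×45/27 = 2037.3333 rpm, dir flips to −; running = −2037.3333

-2037.3333 rpm (opposite to input, |ω| = 2037.3333 rpm)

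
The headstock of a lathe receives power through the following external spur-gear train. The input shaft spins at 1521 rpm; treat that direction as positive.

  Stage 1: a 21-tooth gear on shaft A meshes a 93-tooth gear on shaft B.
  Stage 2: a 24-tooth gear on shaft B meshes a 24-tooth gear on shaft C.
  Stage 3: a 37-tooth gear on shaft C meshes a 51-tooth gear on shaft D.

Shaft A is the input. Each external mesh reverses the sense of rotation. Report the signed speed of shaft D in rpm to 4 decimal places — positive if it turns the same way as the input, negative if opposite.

-249.1708 rpm (opposite to input, |ω| = 249.1708 rpm)

Stage 1 [21T→93T]: ω = 1521.0000×21/93 = 343.4516 rpm, dir flips to −; running = −343.4516
Stage 2 [24T→24T]: ω = 343.4516×24/24 = 343.4516 rpm, dir flips to +; running = +343.4516
Stage 3 [37T→51T]: ω = 343.4516×37/51 = 249.1708 rpm, dir flips to −; running = −249.1708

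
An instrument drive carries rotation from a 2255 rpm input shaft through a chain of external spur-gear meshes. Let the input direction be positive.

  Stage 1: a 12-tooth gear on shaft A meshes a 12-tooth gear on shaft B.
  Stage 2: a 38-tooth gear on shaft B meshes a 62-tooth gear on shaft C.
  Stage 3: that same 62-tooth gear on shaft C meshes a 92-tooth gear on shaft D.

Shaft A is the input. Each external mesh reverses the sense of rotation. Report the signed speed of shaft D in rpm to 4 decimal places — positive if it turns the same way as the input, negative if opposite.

-931.4130 rpm (opposite to input, |ω| = 931.4130 rpm)

Stage 1 [12T→12T]: ω = 2255.0000×12/12 = 2255.0000 rpm, dir flips to −; running = −2255.0000
Stage 2 [38T→62T]: ω = 2255.0000×38/62 = 1382.0968 rpm, dir flips to +; running = +1382.0968
Stage 3 [62T→92T]: ω = 1382.0968×62/92 = 931.4130 rpm, dir flips to −; running = −931.4130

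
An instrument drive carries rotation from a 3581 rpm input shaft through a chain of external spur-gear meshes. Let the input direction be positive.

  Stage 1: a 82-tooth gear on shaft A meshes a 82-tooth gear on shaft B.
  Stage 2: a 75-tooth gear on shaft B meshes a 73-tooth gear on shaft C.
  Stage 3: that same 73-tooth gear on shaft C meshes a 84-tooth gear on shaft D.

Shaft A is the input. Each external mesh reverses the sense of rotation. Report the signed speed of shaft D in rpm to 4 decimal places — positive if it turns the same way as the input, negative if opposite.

Stage 1 [82T→82T]: ω = 3581.0000×82/82 = 3581.0000 rpm, dir flips to −; running = −3581.0000
Stage 2 [75T→73T]: ω = 3581.0000×75/73 = 3679.1096 rpm, dir flips to +; running = +3679.1096
Stage 3 [73T→84T]: ω = 3679.1096×73/84 = 3197.3214 rpm, dir flips to −; running = −3197.3214

-3197.3214 rpm (opposite to input, |ω| = 3197.3214 rpm)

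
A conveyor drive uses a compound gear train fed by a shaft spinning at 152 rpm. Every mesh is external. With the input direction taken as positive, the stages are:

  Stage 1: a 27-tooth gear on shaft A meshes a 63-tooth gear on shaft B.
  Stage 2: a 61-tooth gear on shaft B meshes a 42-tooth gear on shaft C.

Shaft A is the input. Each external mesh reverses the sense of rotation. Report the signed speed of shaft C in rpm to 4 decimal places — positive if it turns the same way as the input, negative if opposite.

+94.6122 rpm (same as input, |ω| = 94.6122 rpm)

Stage 1 [27T→63T]: ω = 152.0000×27/63 = 65.1429 rpm, dir flips to −; running = −65.1429
Stage 2 [61T→42T]: ω = 65.1429×61/42 = 94.6122 rpm, dir flips to +; running = +94.6122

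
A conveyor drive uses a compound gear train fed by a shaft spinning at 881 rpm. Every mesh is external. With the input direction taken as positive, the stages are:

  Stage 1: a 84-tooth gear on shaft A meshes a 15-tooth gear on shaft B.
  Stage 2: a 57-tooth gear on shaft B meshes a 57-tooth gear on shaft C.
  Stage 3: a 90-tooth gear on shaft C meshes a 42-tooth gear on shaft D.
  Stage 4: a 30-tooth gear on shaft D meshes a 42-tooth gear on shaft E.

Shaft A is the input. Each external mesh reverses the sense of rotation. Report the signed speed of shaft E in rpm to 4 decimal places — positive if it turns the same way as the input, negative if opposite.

Stage 1 [84T→15T]: ω = 881.0000×84/15 = 4933.6000 rpm, dir flips to −; running = −4933.6000
Stage 2 [57T→57T]: ω = 4933.6000×57/57 = 4933.6000 rpm, dir flips to +; running = +4933.6000
Stage 3 [90T→42T]: ω = 4933.6000×90/42 = 10572.0000 rpm, dir flips to −; running = −10572.0000
Stage 4 [30T→42T]: ω = 10572.0000×30/42 = 7551.4286 rpm, dir flips to +; running = +7551.4286

+7551.4286 rpm (same as input, |ω| = 7551.4286 rpm)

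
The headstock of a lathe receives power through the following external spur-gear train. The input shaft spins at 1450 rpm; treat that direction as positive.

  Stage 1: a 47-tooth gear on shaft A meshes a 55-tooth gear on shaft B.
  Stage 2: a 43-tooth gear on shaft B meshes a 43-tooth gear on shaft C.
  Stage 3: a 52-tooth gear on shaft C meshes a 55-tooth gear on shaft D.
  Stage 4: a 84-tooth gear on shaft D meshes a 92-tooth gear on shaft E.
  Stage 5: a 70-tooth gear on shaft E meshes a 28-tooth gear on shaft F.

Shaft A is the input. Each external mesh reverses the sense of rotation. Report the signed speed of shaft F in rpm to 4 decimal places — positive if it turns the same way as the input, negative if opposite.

-2674.0855 rpm (opposite to input, |ω| = 2674.0855 rpm)

Stage 1 [47T→55T]: ω = 1450.0000×47/55 = 1239.0909 rpm, dir flips to −; running = −1239.0909
Stage 2 [43T→43T]: ω = 1239.0909×43/43 = 1239.0909 rpm, dir flips to +; running = +1239.0909
Stage 3 [52T→55T]: ω = 1239.0909×52/55 = 1171.5041 rpm, dir flips to −; running = −1171.5041
Stage 4 [84T→92T]: ω = 1171.5041×84/92 = 1069.6342 rpm, dir flips to +; running = +1069.6342
Stage 5 [70T→28T]: ω = 1069.6342×70/28 = 2674.0855 rpm, dir flips to −; running = −2674.0855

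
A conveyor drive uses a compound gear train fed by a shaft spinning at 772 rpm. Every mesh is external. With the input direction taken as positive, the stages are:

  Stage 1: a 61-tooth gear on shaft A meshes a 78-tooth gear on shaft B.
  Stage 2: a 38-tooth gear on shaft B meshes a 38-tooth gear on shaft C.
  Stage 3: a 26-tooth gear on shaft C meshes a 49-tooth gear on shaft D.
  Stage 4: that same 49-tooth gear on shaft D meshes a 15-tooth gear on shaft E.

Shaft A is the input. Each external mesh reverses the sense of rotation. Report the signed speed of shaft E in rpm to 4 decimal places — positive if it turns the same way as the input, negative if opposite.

Stage 1 [61T→78T]: ω = 772.0000×61/78 = 603.7436 rpm, dir flips to −; running = −603.7436
Stage 2 [38T→38T]: ω = 603.7436×38/38 = 603.7436 rpm, dir flips to +; running = +603.7436
Stage 3 [26T→49T]: ω = 603.7436×26/49 = 320.3537 rpm, dir flips to −; running = −320.3537
Stage 4 [49T→15T]: ω = 320.3537×49/15 = 1046.4889 rpm, dir flips to +; running = +1046.4889

+1046.4889 rpm (same as input, |ω| = 1046.4889 rpm)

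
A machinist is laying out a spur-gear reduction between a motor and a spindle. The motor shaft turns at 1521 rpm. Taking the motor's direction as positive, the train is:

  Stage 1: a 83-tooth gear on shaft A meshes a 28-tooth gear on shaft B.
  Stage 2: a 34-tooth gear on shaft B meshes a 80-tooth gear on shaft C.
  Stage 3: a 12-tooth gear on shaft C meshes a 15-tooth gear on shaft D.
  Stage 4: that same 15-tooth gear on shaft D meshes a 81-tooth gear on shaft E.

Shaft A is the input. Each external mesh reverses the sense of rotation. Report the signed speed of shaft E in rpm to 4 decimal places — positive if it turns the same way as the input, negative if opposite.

Stage 1 [83T→28T]: ω = 1521.0000×83/28 = 4508.6786 rpm, dir flips to −; running = −4508.6786
Stage 2 [34T→80T]: ω = 4508.6786×34/80 = 1916.1884 rpm, dir flips to +; running = +1916.1884
Stage 3 [12T→15T]: ω = 1916.1884×12/15 = 1532.9507 rpm, dir flips to −; running = −1532.9507
Stage 4 [15T→81T]: ω = 1532.9507×15/81 = 283.8798 rpm, dir flips to +; running = +283.8798

+283.8798 rpm (same as input, |ω| = 283.8798 rpm)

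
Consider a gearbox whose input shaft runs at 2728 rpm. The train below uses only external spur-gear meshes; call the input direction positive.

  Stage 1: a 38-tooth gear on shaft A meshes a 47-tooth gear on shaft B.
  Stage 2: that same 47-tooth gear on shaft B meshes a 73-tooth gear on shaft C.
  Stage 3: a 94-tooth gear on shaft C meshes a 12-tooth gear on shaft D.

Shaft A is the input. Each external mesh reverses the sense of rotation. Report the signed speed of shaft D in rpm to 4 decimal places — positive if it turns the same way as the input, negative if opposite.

Stage 1 [38T→47T]: ω = 2728.0000×38/47 = 2205.6170 rpm, dir flips to −; running = −2205.6170
Stage 2 [47T→73T]: ω = 2205.6170×47/73 = 1420.0548 rpm, dir flips to +; running = +1420.0548
Stage 3 [94T→12T]: ω = 1420.0548×94/12 = 11123.7626 rpm, dir flips to −; running = −11123.7626

-11123.7626 rpm (opposite to input, |ω| = 11123.7626 rpm)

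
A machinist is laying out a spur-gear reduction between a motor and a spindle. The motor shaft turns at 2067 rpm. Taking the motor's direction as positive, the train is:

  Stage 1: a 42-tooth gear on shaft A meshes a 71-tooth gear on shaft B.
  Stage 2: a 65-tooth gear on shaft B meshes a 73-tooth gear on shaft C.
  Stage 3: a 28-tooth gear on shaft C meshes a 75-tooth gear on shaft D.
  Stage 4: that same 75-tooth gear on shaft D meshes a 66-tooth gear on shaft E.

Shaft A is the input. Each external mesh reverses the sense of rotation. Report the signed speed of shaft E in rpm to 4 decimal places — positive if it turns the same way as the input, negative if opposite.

Stage 1 [42T→71T]: ω = 2067.0000×42/71 = 1222.7324 rpm, dir flips to −; running = −1222.7324
Stage 2 [65T→73T]: ω = 1222.7324×65/73 = 1088.7343 rpm, dir flips to +; running = +1088.7343
Stage 3 [28T→75T]: ω = 1088.7343×28/75 = 406.4608 rpm, dir flips to −; running = −406.4608
Stage 4 [75T→66T]: ω = 406.4608×75/66 = 461.8873 rpm, dir flips to +; running = +461.8873

+461.8873 rpm (same as input, |ω| = 461.8873 rpm)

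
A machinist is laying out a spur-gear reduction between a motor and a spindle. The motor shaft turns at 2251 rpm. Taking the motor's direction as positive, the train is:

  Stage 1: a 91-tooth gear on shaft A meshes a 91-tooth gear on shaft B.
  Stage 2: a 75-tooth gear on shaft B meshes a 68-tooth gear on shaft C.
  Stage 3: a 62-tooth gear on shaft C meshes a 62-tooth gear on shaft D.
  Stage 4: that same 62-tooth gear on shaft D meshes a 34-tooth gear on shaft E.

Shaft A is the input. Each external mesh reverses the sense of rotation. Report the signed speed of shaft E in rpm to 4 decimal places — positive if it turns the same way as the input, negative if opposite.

Stage 1 [91T→91T]: ω = 2251.0000×91/91 = 2251.0000 rpm, dir flips to −; running = −2251.0000
Stage 2 [75T→68T]: ω = 2251.0000×75/68 = 2482.7206 rpm, dir flips to +; running = +2482.7206
Stage 3 [62T→62T]: ω = 2482.7206×62/62 = 2482.7206 rpm, dir flips to −; running = −2482.7206
Stage 4 [62T→34T]: ω = 2482.7206×62/34 = 4527.3140 rpm, dir flips to +; running = +4527.3140

+4527.3140 rpm (same as input, |ω| = 4527.3140 rpm)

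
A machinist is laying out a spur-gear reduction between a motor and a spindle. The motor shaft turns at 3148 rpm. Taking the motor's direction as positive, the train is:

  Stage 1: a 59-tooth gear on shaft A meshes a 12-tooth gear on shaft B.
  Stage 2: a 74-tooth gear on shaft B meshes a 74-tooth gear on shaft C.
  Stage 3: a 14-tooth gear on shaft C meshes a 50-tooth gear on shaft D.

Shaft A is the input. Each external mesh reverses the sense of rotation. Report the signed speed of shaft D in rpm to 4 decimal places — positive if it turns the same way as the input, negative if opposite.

Stage 1 [59T→12T]: ω = 3148.0000×59/12 = 15477.6667 rpm, dir flips to −; running = −15477.6667
Stage 2 [74T→74T]: ω = 15477.6667×74/74 = 15477.6667 rpm, dir flips to +; running = +15477.6667
Stage 3 [14T→50T]: ω = 15477.6667×14/50 = 4333.7467 rpm, dir flips to −; running = −4333.7467

-4333.7467 rpm (opposite to input, |ω| = 4333.7467 rpm)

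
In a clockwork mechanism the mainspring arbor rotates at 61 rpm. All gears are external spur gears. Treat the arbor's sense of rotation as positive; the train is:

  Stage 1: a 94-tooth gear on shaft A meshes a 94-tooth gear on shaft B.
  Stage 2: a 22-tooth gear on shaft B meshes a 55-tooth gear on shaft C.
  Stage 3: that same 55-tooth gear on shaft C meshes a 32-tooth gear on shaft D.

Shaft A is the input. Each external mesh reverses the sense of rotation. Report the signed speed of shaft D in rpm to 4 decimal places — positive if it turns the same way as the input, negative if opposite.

Stage 1 [94T→94T]: ω = 61.0000×94/94 = 61.0000 rpm, dir flips to −; running = −61.0000
Stage 2 [22T→55T]: ω = 61.0000×22/55 = 24.4000 rpm, dir flips to +; running = +24.4000
Stage 3 [55T→32T]: ω = 24.4000×55/32 = 41.9375 rpm, dir flips to −; running = −41.9375

-41.9375 rpm (opposite to input, |ω| = 41.9375 rpm)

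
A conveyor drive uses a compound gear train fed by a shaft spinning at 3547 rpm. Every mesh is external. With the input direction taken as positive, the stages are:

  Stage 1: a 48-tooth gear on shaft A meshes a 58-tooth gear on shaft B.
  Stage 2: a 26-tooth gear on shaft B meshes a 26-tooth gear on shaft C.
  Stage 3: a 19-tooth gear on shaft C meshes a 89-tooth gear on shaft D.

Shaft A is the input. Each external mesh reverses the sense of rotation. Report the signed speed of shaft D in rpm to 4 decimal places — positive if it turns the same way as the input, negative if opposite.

Stage 1 [48T→58T]: ω = 3547.0000×48/58 = 2935.4483 rpm, dir flips to −; running = −2935.4483
Stage 2 [26T→26T]: ω = 2935.4483×26/26 = 2935.4483 rpm, dir flips to +; running = +2935.4483
Stage 3 [19T→89T]: ω = 2935.4483×19/89 = 626.6687 rpm, dir flips to −; running = −626.6687

-626.6687 rpm (opposite to input, |ω| = 626.6687 rpm)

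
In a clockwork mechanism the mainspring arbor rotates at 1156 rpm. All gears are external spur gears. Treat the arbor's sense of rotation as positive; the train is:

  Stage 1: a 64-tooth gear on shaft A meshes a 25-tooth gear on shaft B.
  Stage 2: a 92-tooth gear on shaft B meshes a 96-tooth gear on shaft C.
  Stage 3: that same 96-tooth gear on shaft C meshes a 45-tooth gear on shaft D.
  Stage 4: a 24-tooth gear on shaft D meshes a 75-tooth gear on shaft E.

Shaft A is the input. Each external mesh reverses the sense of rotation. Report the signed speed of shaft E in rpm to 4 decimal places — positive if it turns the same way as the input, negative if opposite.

Stage 1 [64T→25T]: ω = 1156.0000×64/25 = 2959.3600 rpm, dir flips to −; running = −2959.3600
Stage 2 [92T→96T]: ω = 2959.3600×92/96 = 2836.0533 rpm, dir flips to +; running = +2836.0533
Stage 3 [96T→45T]: ω = 2836.0533×96/45 = 6050.2471 rpm, dir flips to −; running = −6050.2471
Stage 4 [24T→75T]: ω = 6050.2471×24/75 = 1936.0791 rpm, dir flips to +; running = +1936.0791

+1936.0791 rpm (same as input, |ω| = 1936.0791 rpm)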